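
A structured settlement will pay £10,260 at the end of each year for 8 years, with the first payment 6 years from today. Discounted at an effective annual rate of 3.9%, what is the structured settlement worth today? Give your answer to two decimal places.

Value one period before first payment (t=5): 10260 × [1 − (1+0.039)^(−8)] / 0.039 = 10260 × 6.760633 = 69,364.0987
Discount back 5 years: 69,364.0987 × (1+0.039)^(−5) = 69,364.0987 × 0.825890 = 57,287.1227

£57,287.12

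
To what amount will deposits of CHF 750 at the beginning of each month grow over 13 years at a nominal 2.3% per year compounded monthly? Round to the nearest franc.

CHF 136,483

Periodic rate i = 0.023/12 = 0.00191667; n = 13 × 12 = 156 periods.
FV = PMT · [(1+i)^n − 1] / i × (1+i) = 750 · 181.977916 = 136,483.4366
(annuity-due: payments at period start, so ×(1+i).)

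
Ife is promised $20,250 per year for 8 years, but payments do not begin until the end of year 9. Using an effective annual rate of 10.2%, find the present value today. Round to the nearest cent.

PV at t=8 (ordinary 8-year annuity): 20250 × a(8|0.102) = 20250 × 5.296304 = 107,250.1541
Discount back 8 years: 107,250.1541 × (1+0.102)^(−8) = 107,250.1541 × 0.459777 = 49,311.1543

$49,311.15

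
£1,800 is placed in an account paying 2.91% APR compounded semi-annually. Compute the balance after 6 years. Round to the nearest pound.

£2,141

Periodic rate i = 0.0291/2 = 0.01455; n = 6 × 2 = 12 periods.
FV = 1,800 × (1 + 0.01455)^12 = 2,140.6909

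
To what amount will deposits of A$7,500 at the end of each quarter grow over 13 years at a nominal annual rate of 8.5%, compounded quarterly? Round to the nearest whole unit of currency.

A$700,402

With 4 periods per year: i = 0.02125, n = 52.
FV = PMT · [(1+i)^n − 1] / i = 7500 · 93.386952 = 700,402.1428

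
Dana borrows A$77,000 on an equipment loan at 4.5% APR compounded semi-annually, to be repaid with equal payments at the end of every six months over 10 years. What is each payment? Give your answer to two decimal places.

A$4,823.44

Periodic rate i = 0.045/2 = 0.0225; n = 10 × 2 = 20 periods.
PMT = 77000 / ( [1 − (1+0.0225)^(−20)] / 0.0225 ) = 77000 / 15.963712 = 4,823.4394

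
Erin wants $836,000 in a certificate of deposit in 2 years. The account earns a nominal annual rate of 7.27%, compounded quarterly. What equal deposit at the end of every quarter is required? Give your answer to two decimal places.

Periodic rate i = 0.0727/4 = 0.018175; n = 2 × 4 = 8 periods.
PMT = 836000 / ( [(1+0.018175)^8 − 1] / 0.018175 ) = 836000 / 8.527825 = 98,032.0311

$98,032.03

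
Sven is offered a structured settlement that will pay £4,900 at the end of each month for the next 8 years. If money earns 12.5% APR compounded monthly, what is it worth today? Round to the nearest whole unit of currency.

£296,452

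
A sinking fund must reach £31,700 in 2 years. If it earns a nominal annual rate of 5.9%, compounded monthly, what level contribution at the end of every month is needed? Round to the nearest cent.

With 12 periods per year: i = 0.00491667, n = 24.
PMT = 31700 / ( [(1+0.00491667)^24 − 1] / 0.00491667 ) = 31700 / 25.407216 = 1,247.6771

£1,247.68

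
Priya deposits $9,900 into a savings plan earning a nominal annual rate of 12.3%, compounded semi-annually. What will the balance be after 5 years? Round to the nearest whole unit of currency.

Periodic rate i = 0.123/2 = 0.0615; n = 5 × 2 = 10 periods.
9,900 × (1+0.0615)^10 = 9,900 × 1.816352 = 17,981.8835

$17,982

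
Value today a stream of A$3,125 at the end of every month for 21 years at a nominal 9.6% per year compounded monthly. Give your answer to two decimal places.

A$338,179.78

i = 0.096/12 = 0.008 per month; n = 21·12 = 252.
Annuity factor a(252|0.008) = 108.217528; PV = 3125 × 108.217528 = 338,179.7762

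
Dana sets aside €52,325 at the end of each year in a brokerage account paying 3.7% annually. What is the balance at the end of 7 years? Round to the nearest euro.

€409,534

FV = PMT · [(1+i)^n − 1] / i = 52325 · 7.826728 = 409,533.5269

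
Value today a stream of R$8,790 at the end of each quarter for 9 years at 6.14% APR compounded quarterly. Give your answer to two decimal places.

With 4 periods per year: i = 0.01535, n = 36.
PV = PMT · [1 − (1+i)^(−n)] / i = 8790 · 27.500151 = 241,726.3258

R$241,726.33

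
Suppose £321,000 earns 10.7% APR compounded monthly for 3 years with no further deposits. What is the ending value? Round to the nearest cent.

£441,871.21

i = 0.107/12 = 0.00891667 per month; n = 3·12 = 36.
FV = 321,000 × (1 + 0.00891667)^36 = 441,871.2053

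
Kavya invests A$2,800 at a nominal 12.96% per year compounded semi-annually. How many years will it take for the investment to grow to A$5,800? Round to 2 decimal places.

5.80 years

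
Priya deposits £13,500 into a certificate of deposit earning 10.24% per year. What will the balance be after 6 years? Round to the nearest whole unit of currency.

£24,231

13,500 × (1+0.1024)^6 = 13,500 × 1.794879 = 24,230.8693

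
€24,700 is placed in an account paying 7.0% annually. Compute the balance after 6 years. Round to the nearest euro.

FV = PV·(1+i)^n = 24,700 × 1.500730 = 37,068.0397

€37,068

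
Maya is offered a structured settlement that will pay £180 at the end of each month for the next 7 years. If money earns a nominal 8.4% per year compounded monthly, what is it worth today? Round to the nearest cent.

£11,402.33

Periodic rate i = 0.084/12 = 0.007; n = 7 × 12 = 84 periods.
PV = 180 × [1 − (1+0.007)^(−84)] / 0.007 = 180 × 63.346286 = 11,402.3315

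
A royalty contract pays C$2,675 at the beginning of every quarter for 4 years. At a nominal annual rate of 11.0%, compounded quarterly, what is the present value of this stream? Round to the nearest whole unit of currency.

C$35,194

i = 0.11/4 = 0.0275 per quarter; n = 4·4 = 16.
PV = 2675 × [1 − (1+0.0275)^(−16)] / 0.0275 × (1+i) = 2675 × 13.156699 = 35,194.1696
(annuity-due: payments at period start, so ×(1+i).)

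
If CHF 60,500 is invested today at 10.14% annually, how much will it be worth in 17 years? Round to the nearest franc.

FV = 60,500 × (1 + 0.1014)^17 = 312,479.5504

CHF 312,480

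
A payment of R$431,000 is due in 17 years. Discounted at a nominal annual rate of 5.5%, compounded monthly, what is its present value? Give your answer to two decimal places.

R$169,566.35

i = 0.055/12 = 0.00458333 per month; n = 17·12 = 204.
Discount factor = (1+0.00458333)^(−204) = 0.393425; PV = 431,000 × 0.393425 = 169,566.3463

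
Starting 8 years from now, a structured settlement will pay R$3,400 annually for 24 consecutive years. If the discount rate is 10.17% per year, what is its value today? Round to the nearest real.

R$15,311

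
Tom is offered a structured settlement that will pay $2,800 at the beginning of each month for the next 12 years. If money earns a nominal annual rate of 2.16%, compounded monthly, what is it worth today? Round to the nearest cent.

$355,541.17

Periodic rate i = 0.0216/12 = 0.0018; n = 12 × 12 = 144 periods.
PV = PMT · [1 − (1+i)^(−n)] / i × (1+i) = 2800 · 126.978988 = 355,541.1669
Payments are at the start of each period, so multiply by (1+i).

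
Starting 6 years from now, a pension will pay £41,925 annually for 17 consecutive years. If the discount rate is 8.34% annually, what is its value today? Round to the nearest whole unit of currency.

PV at t=5 (ordinary 17-year annuity): 41925 × a(17|0.0834) = 41925 × 8.918389 = 373,903.4687
PV₀ = 373,903.4687 / (1+0.0834)^5 = 373,903.4687 / 1.492602 = 250,504.3881

£250,504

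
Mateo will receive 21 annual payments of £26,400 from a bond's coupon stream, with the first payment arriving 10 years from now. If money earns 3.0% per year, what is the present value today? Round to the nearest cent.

Value one period before first payment (t=9): 26400 × [1 − (1+0.03)^(−21)] / 0.03 = 26400 × 15.415024 = 406,956.6372
Discount back 9 years: 406,956.6372 × (1+0.03)^(−9) = 406,956.6372 × 0.766417 = 311,898.3761

£311,898.38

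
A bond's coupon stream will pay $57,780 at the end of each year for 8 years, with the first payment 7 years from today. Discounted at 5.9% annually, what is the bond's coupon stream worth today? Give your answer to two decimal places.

$255,387.48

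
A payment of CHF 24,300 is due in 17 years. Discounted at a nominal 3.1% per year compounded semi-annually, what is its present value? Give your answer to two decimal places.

CHF 14,404.19

Periodic rate i = 0.031/2 = 0.0155; n = 17 × 2 = 34 periods.
PV = FV·(1+i)^(−n) = 24,300 × 0.592765 = 14,404.1863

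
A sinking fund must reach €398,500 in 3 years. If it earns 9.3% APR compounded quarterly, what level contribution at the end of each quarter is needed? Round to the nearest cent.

€29,173.02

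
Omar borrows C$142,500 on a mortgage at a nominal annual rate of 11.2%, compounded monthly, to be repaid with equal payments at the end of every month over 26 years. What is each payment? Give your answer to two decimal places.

Periodic rate i = 0.112/12 = 0.00933333; n = 26 × 12 = 312 periods.
PMT = 142500 / ( [1 − (1+0.00933333)^(−312)] / 0.00933333 ) = 142500 / 101.238631 = 1,407.5655

C$1,407.57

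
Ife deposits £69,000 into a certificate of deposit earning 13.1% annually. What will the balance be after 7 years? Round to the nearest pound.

FV = 69,000 × (1 + 0.131)^7 = 163,338.0345

£163,338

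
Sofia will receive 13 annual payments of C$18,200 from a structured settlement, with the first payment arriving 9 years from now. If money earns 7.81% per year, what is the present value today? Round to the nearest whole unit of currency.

PV at t=8 (ordinary 13-year annuity): 18200 × a(13|0.0781) = 18200 × 7.987045 = 145,364.2180
PV₀ = 145,364.2180 / (1+0.0781)^8 = 145,364.2180 / 1.825040 = 79,649.8841

C$79,650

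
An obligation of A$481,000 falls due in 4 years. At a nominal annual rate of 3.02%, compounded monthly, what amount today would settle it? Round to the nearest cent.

A$426,332.27

With 12 periods per year: i = 0.00251667, n = 48.
PV = FV·(1+i)^(−n) = 481,000 × 0.886346 = 426,332.2715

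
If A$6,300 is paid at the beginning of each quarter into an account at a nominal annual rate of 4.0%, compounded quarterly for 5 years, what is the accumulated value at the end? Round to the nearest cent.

A$140,106.92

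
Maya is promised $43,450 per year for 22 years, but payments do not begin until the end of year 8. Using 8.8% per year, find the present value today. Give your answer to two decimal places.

$230,810.12

Value one period before first payment (t=7): 43450 × [1 − (1+0.088)^(−22)] / 0.088 = 43450 × 9.586660 = 416,540.3808
Discount back 7 years: 416,540.3808 × (1+0.088)^(−7) = 416,540.3808 × 0.554112 = 230,810.1175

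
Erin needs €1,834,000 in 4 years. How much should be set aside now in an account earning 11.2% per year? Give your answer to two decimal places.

€1,199,444.57

Discount factor = (1+0.112)^(−4) = 0.654005; PV = 1,834,000 × 0.654005 = 1,199,444.5691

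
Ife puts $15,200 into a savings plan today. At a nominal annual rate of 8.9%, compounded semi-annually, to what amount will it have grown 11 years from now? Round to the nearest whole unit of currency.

$39,612

With 2 periods per year: i = 0.0445, n = 22.
FV = PV·(1+i)^n = 15,200 × 2.606068 = 39,612.2365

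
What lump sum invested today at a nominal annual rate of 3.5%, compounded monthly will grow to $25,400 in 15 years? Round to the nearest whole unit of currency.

$15,037

With 12 periods per year: i = 0.00291667, n = 180.
PV = FV·(1+i)^(−n) = 25,400 × 0.592008 = 15,036.9922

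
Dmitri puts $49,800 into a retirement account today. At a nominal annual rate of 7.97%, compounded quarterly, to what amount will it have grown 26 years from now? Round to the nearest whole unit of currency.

$387,548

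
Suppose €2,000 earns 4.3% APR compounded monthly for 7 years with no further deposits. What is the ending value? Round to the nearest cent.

i = 0.043/12 = 0.00358333 per month; n = 7·12 = 84.
FV = PV·(1+i)^n = 2,000 × 1.350483 = 2,700.9652

€2,700.97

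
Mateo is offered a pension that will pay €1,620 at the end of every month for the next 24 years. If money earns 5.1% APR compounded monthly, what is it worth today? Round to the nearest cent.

€268,799.83

Periodic rate i = 0.051/12 = 0.00425; n = 24 × 12 = 288 periods.
PV = PMT · [1 − (1+i)^(−n)] / i = 1620 · 165.925820 = 268,799.8292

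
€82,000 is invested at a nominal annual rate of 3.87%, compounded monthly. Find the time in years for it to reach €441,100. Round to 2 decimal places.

43.55 years

Periodic rate i = 0.0387/12 = 0.003225.
n = ln(441100/82000) / ln(1+0.003225) = ln(5.37927) / 0.003220 = 522.5625 months
= 522.5625/12 years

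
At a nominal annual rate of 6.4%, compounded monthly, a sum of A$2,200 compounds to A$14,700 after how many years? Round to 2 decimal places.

29.76 years

Periodic rate i = 0.064/12 = 0.00533333.
n = ln(14700/2200) / ln(1+0.00533333) = ln(6.68182) / 0.005319 = 357.0845 months
= 357.0845/12 years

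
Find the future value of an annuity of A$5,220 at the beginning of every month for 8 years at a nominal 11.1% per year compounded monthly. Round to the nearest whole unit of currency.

A$808,961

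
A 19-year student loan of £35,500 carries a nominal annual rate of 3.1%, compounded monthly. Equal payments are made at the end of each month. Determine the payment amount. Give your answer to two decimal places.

Periodic rate i = 0.031/12 = 0.00258333; n = 19 × 12 = 228 periods.
Annuity-PV factor = 172.140591; PMT = 35500 / 172.140591 = 206.2268

£206.23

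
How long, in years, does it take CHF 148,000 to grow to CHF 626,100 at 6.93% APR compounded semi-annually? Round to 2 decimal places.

21.17 years

Periodic rate i = 0.0693/2 = 0.03465.
n = ln(626100/148000) / ln(1+0.03465) = ln(4.23041) / 0.034063 = 42.3418 half-years
= 42.3418/2 years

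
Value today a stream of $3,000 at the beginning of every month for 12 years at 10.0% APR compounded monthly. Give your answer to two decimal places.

$253,121.50

With 12 periods per year: i = 0.00833333, n = 144.
PV = 3000 × [1 − (1+0.00833333)^(−144)] / 0.00833333 × (1+i) = 3000 × 84.373833 = 253,121.4979
Payments are at the start of each period, so multiply by (1+i).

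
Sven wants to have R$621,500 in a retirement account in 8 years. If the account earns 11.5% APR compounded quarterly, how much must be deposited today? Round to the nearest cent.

R$250,914.63

With 4 periods per year: i = 0.02875, n = 32.
PV = FV·(1+i)^(−n) = 621,500 × 0.403724 = 250,914.6332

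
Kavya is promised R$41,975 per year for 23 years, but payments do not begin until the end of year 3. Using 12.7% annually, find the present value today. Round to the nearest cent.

R$243,581.55

PV at t=2 (ordinary 23-year annuity): 41975 × a(23|0.127) = 41975 × 7.370577 = 309,379.9904
PV₀ = 309,379.9904 / (1+0.127)^2 = 309,379.9904 / 1.270129 = 243,581.5499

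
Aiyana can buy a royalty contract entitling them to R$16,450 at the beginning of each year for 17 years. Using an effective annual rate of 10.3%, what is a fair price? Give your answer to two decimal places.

PV = 16450 × [1 − (1+0.103)^(−17)] / 0.103 × (1+i) = 16450 × 8.685930 = 142,883.5529
(Beginning-of-period payments → annuity-due factor ×(1+i).)

R$142,883.55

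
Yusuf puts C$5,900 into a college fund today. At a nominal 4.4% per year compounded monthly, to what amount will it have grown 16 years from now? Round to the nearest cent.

C$11,913.41

Periodic rate i = 0.044/12 = 0.00366667; n = 16 × 12 = 192 periods.
FV = 5,900 × (1 + 0.00366667)^192 = 11,913.4121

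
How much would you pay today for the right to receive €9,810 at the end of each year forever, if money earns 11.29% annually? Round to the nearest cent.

€86,891.05

PV = C/r = 9810/0.1129 = 86,891.0540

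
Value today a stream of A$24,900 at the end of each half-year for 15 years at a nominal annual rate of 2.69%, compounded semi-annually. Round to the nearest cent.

i = 0.0269/2 = 0.01345 per half-year; n = 15·2 = 30.
PV = PMT · [1 − (1+i)^(−n)] / i = 24900 · 24.551901 = 611,342.3238

A$611,342.32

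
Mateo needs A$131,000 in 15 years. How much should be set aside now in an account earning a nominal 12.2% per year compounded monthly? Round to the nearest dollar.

A$21,209

With 12 periods per year: i = 0.0101667, n = 180.
PV = 131,000 / (1 + 0.0101667)^180 = 131,000 / 6.176551 = 21,209.2467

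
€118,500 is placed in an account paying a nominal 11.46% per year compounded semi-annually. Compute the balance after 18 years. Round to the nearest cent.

€880,754.17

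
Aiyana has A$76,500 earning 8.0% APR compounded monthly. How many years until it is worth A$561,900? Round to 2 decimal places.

25.01 years

Periodic rate i = 0.08/12 = 0.00666667.
n = ln(561900/76500) / ln(1+0.00666667) = ln(7.34510) / 0.006645 = 300.1009 months
= 300.1009/12 years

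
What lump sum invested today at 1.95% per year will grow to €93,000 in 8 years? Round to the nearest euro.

€79,687

PV = 93,000 / (1 + 0.0195)^8 = 93,000 / 1.167073 = 79,686.5652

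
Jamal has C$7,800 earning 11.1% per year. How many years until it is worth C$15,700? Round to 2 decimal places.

6.65 years

n = ln(15700/7800) / ln(1+0.111) = ln(2.01282) / 0.105261 = 6.6458 years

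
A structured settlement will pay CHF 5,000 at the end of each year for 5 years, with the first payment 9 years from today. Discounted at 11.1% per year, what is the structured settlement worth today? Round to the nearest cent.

Value one period before first payment (t=8): 5000 × [1 − (1+0.111)^(−5)] / 0.111 = 5000 × 3.686619 = 18,433.0931
Discount back 8 years: 18,433.0931 × (1+0.111)^(−8) = 18,433.0931 × 0.430812 = 7,941.1929

CHF 7,941.19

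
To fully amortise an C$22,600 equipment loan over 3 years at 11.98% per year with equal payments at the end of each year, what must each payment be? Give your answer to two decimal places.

PMT = 22600 / ( [1 − (1+0.1198)^(−3)] / 0.1198 ) = 22600 / 2.402657 = 9,406.2533

C$9,406.25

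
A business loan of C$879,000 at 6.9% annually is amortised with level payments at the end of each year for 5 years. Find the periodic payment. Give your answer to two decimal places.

Annuity-PV factor = 4.111199; PMT = 879000 / 4.111199 = 213,806.2274

C$213,806.23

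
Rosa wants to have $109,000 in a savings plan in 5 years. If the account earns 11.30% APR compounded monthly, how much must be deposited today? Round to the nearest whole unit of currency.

$62,115

Periodic rate i = 0.113/12 = 0.00941667; n = 5 × 12 = 60 periods.
PV = 109,000 / (1 + 0.00941667)^60 = 109,000 / 1.754803 = 62,115.2486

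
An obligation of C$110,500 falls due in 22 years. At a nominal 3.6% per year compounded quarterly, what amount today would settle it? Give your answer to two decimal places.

C$50,227.28

i = 0.036/4 = 0.009 per quarter; n = 22·4 = 88.
PV = 110,500 / (1 + 0.009)^88 = 110,500 / 2.200000 = 50,227.2787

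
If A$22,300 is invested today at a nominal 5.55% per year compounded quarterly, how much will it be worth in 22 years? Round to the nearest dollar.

Periodic rate i = 0.0555/4 = 0.013875; n = 22 × 4 = 88 periods.
FV = 22,300 × (1 + 0.013875)^88 = 74,977.9101

A$74,978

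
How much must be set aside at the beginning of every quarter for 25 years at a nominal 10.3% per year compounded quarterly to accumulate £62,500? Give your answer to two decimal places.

With 4 periods per year: i = 0.02575, n = 100.
FV-annuity factor × (1+i) = 466.475458; PMT = 62500 / 466.475458 = 133.9835

£133.98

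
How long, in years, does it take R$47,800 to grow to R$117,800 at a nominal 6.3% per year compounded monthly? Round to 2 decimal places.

14.35 years

Periodic rate i = 0.063/12 = 0.00525.
n = ln(117800/47800) / ln(1+0.00525) = ln(2.46444) / 0.005236 = 172.2530 months
= 172.2530/12 years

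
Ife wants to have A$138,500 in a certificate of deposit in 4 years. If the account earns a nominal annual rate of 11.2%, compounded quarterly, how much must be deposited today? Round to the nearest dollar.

A$89,035

Periodic rate i = 0.112/4 = 0.028; n = 4 × 4 = 16 periods.
Discount factor = (1+0.028)^(−16) = 0.642851; PV = 138,500 × 0.642851 = 89,034.8310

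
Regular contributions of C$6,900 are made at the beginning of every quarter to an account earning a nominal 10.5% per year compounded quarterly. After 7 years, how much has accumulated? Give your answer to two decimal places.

C$287,507.79

With 4 periods per year: i = 0.02625, n = 28.
FV = PMT · [(1+i)^n − 1] / i × (1+i) = 6900 · 41.667796 = 287,507.7922
(Beginning-of-period payments → annuity-due factor ×(1+i).)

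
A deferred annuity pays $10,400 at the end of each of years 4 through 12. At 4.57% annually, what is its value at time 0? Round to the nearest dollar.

PV at t=3 (ordinary 9-year annuity): 10400 × a(9|0.0457) = 10400 × 7.245925 = 75,357.6178
Discount back 3 years: 75,357.6178 × (1+0.0457)^(−3) = 75,357.6178 × 0.874538 = 65,903.0990

$65,903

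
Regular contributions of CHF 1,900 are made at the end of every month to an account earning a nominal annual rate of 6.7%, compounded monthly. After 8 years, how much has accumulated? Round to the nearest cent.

With 12 periods per year: i = 0.00558333, n = 96.
FV = 1900 × [(1+0.00558333)^96 − 1] / 0.00558333 = 1900 × 126.557096 = 240,458.4831

CHF 240,458.48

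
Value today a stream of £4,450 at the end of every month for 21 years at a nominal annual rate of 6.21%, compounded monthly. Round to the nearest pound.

With 12 periods per year: i = 0.005175, n = 252.
PV = PMT · [1 − (1+i)^(−n)] / i = 4450 · 140.612378 = 625,725.0800

£625,725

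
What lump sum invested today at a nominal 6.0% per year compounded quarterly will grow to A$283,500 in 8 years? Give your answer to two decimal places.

With 4 periods per year: i = 0.015, n = 32.
Discount factor = (1+0.015)^(−32) = 0.620993; PV = 283,500 × 0.620993 = 176,051.4925

A$176,051.49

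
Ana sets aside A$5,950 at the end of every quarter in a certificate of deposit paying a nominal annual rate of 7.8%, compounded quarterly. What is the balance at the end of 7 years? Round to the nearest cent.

A$218,863.97

i = 0.078/4 = 0.0195 per quarter; n = 7·4 = 28.
FV = 5950 × [(1+0.0195)^28 − 1] / 0.0195 = 5950 × 36.783860 = 218,863.9651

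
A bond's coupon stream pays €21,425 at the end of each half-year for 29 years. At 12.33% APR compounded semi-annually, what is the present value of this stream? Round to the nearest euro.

€336,710

With 2 periods per year: i = 0.06165, n = 58.
PV = 21425 × [1 − (1+0.06165)^(−58)] / 0.06165 = 21425 × 15.715767 = 336,710.3098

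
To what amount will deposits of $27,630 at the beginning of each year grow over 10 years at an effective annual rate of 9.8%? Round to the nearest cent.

Accumulation factor s(10|0.098) × (1+i) = 17.332350; FV = 27630 × 17.332350 = 478,892.8308
(annuity-due: payments at period start, so ×(1+i).)

$478,892.83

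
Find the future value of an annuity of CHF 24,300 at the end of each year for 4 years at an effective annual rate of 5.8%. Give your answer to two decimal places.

FV = PMT · [(1+i)^n − 1] / i = 24300 · 4.361651 = 105,988.1220

CHF 105,988.12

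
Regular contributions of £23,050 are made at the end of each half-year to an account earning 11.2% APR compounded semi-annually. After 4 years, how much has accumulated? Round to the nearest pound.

£224,887

i = 0.112/2 = 0.056 per half-year; n = 4·2 = 8.
FV = 23050 × [(1+0.056)^8 − 1] / 0.056 = 23050 × 9.756476 = 224,886.7608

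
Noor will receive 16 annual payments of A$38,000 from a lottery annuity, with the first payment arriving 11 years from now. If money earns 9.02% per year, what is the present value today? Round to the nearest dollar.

Value one period before first payment (t=10): 38000 × [1 − (1+0.0902)^(−16)] / 0.0902 = 38000 × 8.302312 = 315,487.8464
Discount back 10 years: 315,487.8464 × (1+0.0902)^(−10) = 315,487.8464 × 0.421637 = 133,021.1985

A$133,021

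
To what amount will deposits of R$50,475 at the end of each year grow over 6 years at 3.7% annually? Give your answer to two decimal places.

R$332,284.55

FV = PMT · [(1+i)^n − 1] / i = 50475 · 6.583151 = 332,284.5522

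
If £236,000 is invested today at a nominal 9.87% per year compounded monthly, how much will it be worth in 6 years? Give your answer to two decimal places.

£425,646.70

With 12 periods per year: i = 0.008225, n = 72.
236,000 × (1+0.008225)^72 = 236,000 × 1.803588 = 425,646.6981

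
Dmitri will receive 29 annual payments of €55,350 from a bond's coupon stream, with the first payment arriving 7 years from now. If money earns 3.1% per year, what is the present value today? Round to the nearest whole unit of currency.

Value one period before first payment (t=6): 55350 × [1 − (1+0.031)^(−29)] / 0.031 = 55350 × 18.949322 = 1,048,844.9895
PV₀ = 1,048,844.9895 / (1+0.031)^6 = 1,048,844.9895 / 1.201025 = 873,291.6671

€873,292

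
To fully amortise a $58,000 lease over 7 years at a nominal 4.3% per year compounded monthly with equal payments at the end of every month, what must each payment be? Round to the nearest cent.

$800.83

With 12 periods per year: i = 0.00358333, n = 84.
PMT = 58000 / ( [1 − (1+0.00358333)^(−84)] / 0.00358333 ) = 58000 / 72.425289 = 800.8252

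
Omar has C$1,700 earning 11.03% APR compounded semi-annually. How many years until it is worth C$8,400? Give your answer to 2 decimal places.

Periodic rate i = 0.1103/2 = 0.05515.
(1+i)^n = 8400/1700 = 4.94118, so n = ln 4.94118 / ln 1.05515 = 29.7600 half-years
= 29.7600/2 years

14.88 years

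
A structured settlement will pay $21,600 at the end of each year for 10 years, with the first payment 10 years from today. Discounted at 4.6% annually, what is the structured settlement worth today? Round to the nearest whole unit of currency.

$113,465

PV at t=9 (ordinary 10-year annuity): 21600 × a(10|0.046) = 21600 × 7.873956 = 170,077.4597
PV₀ = 170,077.4597 / (1+0.046)^9 = 170,077.4597 / 1.498943 = 113,464.9170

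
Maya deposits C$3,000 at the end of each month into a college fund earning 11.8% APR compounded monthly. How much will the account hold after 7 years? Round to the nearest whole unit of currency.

C$388,973

With 12 periods per year: i = 0.00983333, n = 84.
FV = 3000 × [(1+0.00983333)^84 − 1] / 0.00983333 = 3000 × 129.657595 = 388,972.7852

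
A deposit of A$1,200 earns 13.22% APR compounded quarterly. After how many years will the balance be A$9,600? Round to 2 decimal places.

15.99 years

Periodic rate i = 0.1322/4 = 0.03305.
n = ln(9600/1200) / ln(1+0.03305) = ln(8.00000) / 0.032516 = 63.9521 quarters
= 63.9521/4 years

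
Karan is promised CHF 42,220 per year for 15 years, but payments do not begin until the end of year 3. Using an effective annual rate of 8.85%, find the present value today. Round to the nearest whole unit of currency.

CHF 289,794

PV at t=2 (ordinary 15-year annuity): 42220 × a(15|0.0885) = 42220 × 8.132565 = 343,356.8977
Discount back 2 years: 343,356.8977 × (1+0.0885)^(−2) = 343,356.8977 × 0.844001 = 289,793.6799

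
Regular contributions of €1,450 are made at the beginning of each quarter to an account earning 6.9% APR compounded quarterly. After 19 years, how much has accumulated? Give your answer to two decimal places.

€228,189.99

i = 0.069/4 = 0.01725 per quarter; n = 19·4 = 76.
FV = PMT · [(1+i)^n − 1] / i × (1+i) = 1450 · 157.372404 = 228,189.9852
(Beginning-of-period payments → annuity-due factor ×(1+i).)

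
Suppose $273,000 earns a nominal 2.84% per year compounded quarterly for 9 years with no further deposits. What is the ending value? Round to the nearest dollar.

i = 0.0284/4 = 0.0071 per quarter; n = 9·4 = 36.
FV = PV·(1+i)^n = 273,000 × 1.290071 = 352,189.2550

$352,189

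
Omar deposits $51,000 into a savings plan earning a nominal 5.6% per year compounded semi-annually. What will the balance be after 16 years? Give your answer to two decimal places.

Periodic rate i = 0.056/2 = 0.028; n = 16 × 2 = 32 periods.
51,000 × (1+0.028)^32 = 51,000 × 2.419801 = 123,409.8559

$123,409.86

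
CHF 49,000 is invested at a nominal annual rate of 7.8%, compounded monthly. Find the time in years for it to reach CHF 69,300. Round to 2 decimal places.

Periodic rate i = 0.078/12 = 0.0065.
n = ln(69300/49000) / ln(1+0.0065) = ln(1.41429) / 0.006479 = 53.5000 months
= 53.5000/12 years

4.46 years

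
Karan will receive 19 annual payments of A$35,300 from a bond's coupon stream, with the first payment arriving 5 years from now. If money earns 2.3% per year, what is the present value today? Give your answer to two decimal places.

A$491,623.57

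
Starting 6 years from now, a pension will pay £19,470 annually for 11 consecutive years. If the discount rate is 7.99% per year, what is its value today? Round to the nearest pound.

Value one period before first payment (t=5): 19470 × [1 − (1+0.0799)^(−11)] / 0.0799 = 19470 × 7.142429 = 139,063.0916
Discount back 5 years: 139,063.0916 × (1+0.0799)^(−5) = 139,063.0916 × 0.680898 = 94,687.8323

£94,688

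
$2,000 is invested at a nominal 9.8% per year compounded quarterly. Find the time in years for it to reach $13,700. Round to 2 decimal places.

19.87 years

Periodic rate i = 0.098/4 = 0.0245.
n = ln(13700/2000) / ln(1+0.0245) = ln(6.85000) / 0.024205 = 79.4990 quarters
= 79.4990/4 years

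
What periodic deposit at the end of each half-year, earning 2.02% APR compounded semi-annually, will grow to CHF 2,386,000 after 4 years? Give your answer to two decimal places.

CHF 287,865.77

i = 0.0202/2 = 0.0101 per half-year; n = 4·2 = 8.
PMT = 2.386e+06 / ( [(1+0.0101)^8 − 1] / 0.0101 ) = 2.386e+06 / 8.288585 = 287,865.7724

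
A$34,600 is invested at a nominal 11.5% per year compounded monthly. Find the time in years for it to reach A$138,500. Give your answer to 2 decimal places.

Periodic rate i = 0.115/12 = 0.00958333.
(1+i)^n = 138500/34600 = 4.00289, so n = ln 4.00289 / ln 1.00958 = 145.4246 months
= 145.4246/12 years

12.12 years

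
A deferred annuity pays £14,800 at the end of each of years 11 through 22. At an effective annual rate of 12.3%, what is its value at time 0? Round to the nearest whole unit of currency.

£28,343

Value one period before first payment (t=10): 14800 × [1 − (1+0.123)^(−12)] / 0.123 = 14800 × 6.109214 = 90,416.3661
Discount back 10 years: 90,416.3661 × (1+0.123)^(−10) = 90,416.3661 × 0.313475 = 28,343.2394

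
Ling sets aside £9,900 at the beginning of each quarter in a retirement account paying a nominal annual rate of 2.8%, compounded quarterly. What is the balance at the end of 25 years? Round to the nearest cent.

£1,436,786.77

Periodic rate i = 0.028/4 = 0.007; n = 25 × 4 = 100 periods.
Accumulation factor s(100|0.007) × (1+i) = 145.129976; FV = 9900 × 145.129976 = 1,436,786.7670
(Beginning-of-period payments → annuity-due factor ×(1+i).)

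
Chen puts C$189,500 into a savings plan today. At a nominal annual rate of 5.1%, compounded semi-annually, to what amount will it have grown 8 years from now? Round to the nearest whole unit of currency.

C$283,517

i = 0.051/2 = 0.0255 per half-year; n = 8·2 = 16.
189,500 × (1+0.0255)^16 = 189,500 × 1.496134 = 283,517.4862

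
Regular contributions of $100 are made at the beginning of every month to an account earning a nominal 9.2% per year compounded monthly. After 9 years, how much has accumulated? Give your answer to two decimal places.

$16,843.64

Periodic rate i = 0.092/12 = 0.00766667; n = 9 × 12 = 108 periods.
FV = 100 × [(1+0.00766667)^108 − 1] / 0.00766667 × (1+i) = 100 × 168.436375 = 16,843.6375
(annuity-due: payments at period start, so ×(1+i).)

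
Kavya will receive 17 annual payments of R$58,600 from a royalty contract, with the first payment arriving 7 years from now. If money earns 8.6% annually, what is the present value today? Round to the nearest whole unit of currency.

R$313,188

Value one period before first payment (t=6): 58600 × [1 − (1+0.086)^(−17)] / 0.086 = 58600 × 8.767719 = 513,788.3555
PV₀ = 513,788.3555 / (1+0.086)^6 = 513,788.3555 / 1.640510 = 313,188.1386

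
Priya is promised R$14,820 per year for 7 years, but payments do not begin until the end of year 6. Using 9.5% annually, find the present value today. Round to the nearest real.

Value one period before first payment (t=5): 14820 × [1 − (1+0.095)^(−7)] / 0.095 = 14820 × 4.949612 = 73,353.2530
Discount back 5 years: 73,353.2530 × (1+0.095)^(−5) = 73,353.2530 × 0.635228 = 46,596.0157

R$46,596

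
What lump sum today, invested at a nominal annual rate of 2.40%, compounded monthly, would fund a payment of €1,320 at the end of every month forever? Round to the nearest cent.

€660,000.00

Periodic rate i = 0.024/12 = 0.002.
PV = C/r = 1320/0.002 = 660,000.0000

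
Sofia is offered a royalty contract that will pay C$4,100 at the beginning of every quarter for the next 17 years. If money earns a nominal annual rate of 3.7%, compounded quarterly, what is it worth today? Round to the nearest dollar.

C$208,163

With 4 periods per year: i = 0.00925, n = 68.
Annuity factor a(68|0.00925) × (1+i) = 50.771459; PV = 4100 × 50.771459 = 208,162.9839
(Beginning-of-period payments → annuity-due factor ×(1+i).)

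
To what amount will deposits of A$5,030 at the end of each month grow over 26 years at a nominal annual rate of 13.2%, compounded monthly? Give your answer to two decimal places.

With 12 periods per year: i = 0.011, n = 312.
FV = PMT · [(1+i)^n − 1] / i = 5030 · 2669.464471 = 13,427,406.2902

A$13,427,406.29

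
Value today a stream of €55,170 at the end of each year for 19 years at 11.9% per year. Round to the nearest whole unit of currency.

€408,863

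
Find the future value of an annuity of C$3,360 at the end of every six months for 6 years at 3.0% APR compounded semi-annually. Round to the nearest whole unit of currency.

i = 0.03/2 = 0.015 per half-year; n = 6·2 = 12.
FV = PMT · [(1+i)^n − 1] / i = 3360 · 13.041211 = 43,818.4704

C$43,818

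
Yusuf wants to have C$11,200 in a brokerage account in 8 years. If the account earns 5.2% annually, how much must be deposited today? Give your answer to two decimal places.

C$7,466.07

Discount factor = (1+0.052)^(−8) = 0.666613; PV = 11,200 × 0.666613 = 7,466.0708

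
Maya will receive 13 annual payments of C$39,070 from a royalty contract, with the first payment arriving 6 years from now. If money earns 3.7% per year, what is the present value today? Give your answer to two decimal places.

Value one period before first payment (t=5): 39070 × [1 − (1+0.037)^(−13)] / 0.037 = 39070 × 10.174135 = 397,503.4476
Discount back 5 years: 397,503.4476 × (1+0.037)^(−5) = 397,503.4476 × 0.833885 = 331,472.2054

C$331,472.21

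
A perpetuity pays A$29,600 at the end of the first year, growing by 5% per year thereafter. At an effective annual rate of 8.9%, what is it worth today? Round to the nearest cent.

PV = PMT / (i − g) = 29600 / (0.089 − 0.05) = 29600 / 0.039000 = 758,974.3590

A$758,974.36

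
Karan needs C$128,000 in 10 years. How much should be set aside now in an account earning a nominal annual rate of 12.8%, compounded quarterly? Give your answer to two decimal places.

C$36,309.65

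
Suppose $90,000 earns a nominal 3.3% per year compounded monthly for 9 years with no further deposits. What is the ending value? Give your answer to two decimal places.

$121,074.01

Periodic rate i = 0.033/12 = 0.00275; n = 9 × 12 = 108 periods.
90,000 × (1+0.00275)^108 = 90,000 × 1.345267 = 121,074.0137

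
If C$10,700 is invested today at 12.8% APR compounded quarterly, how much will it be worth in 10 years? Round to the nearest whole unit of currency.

C$37,720

i = 0.128/4 = 0.032 per quarter; n = 10·4 = 40.
FV = 10,700 × (1 + 0.032)^40 = 37,719.9987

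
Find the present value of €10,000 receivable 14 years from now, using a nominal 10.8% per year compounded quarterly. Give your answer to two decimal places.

i = 0.108/4 = 0.027 per quarter; n = 14·4 = 56.
Discount factor = (1+0.027)^(−56) = 0.224934; PV = 10,000 × 0.224934 = 2,249.3403

€2,249.34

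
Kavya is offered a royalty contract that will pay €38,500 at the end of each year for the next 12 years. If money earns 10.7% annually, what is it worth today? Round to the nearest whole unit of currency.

€253,569

PV = 38500 × [1 − (1+0.107)^(−12)] / 0.107 = 38500 × 6.586203 = 253,568.8179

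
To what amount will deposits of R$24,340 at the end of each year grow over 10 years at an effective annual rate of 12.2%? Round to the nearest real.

R$431,288

FV = PMT · [(1+i)^n − 1] / i = 24340 · 17.719324 = 431,288.3577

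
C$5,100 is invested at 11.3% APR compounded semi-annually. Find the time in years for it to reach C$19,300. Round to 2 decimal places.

Periodic rate i = 0.113/2 = 0.0565.
(1+i)^n = 19300/5100 = 3.78431, so n = ln 3.78431 / ln 1.0565 = 24.2145 half-years
= 24.2145/2 years

12.11 years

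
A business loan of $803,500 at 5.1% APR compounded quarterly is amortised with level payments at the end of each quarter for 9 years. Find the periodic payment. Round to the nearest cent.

With 4 periods per year: i = 0.01275, n = 36.
PMT = 803500 / ( [1 − (1+0.01275)^(−36)] / 0.01275 ) = 803500 / 28.725380 = 27,971.7794

$27,971.78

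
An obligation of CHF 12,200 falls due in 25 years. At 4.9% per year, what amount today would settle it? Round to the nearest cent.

CHF 3,689.54

PV = 12,200 / (1 + 0.049)^25 = 12,200 / 3.306642 = 3,689.5434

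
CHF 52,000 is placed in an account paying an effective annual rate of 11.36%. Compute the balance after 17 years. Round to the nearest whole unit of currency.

52,000 × (1+0.1136)^17 = 52,000 × 6.228691 = 323,891.9261

CHF 323,892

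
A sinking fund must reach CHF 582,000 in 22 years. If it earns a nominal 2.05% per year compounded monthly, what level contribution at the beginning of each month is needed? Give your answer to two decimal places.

With 12 periods per year: i = 0.00170833, n = 264.
FV-annuity factor × (1+i) = 333.804783; PMT = 582000 / 333.804783 = 1,743.5340

CHF 1,743.53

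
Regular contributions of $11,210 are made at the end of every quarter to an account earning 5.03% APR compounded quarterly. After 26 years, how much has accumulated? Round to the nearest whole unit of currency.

$2,378,389

i = 0.0503/4 = 0.012575 per quarter; n = 26·4 = 104.
FV = 11210 × [(1+0.012575)^104 − 1] / 0.012575 = 11210 × 212.166690 = 2,378,388.5943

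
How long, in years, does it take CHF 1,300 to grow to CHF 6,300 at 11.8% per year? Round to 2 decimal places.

n = ln(6300/1300) / ln(1+0.118) = ln(4.84615) / 0.111541 = 14.1489 years

14.15 years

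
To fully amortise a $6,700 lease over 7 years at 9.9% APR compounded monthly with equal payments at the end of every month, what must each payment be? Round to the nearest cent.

$110.88

Periodic rate i = 0.099/12 = 0.00825; n = 7 × 12 = 84 periods.
Annuity-PV factor = 60.424566; PMT = 6700 / 60.424566 = 110.8821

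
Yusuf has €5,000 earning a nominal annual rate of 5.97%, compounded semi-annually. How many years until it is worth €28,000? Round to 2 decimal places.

29.29 years

Periodic rate i = 0.0597/2 = 0.02985.
(1+i)^n = 28000/5000 = 5.60000, so n = ln 5.60000 / ln 1.02985 = 58.5713 half-years
= 58.5713/2 years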